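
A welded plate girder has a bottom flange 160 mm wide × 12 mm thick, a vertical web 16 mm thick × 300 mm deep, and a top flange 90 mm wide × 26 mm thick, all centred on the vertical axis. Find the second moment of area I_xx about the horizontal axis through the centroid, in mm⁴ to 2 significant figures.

Break the section into simple shapes (no overlaps), measuring from the bottom-left corner of the bounding box.
Bottom plate: 160 × 12, A = 1 920 mm², y = 6 mm, Ī = 23 040 mm⁴.
Web plate: 16 × 300, A = 4 800 mm², y = 162 mm, Ī = 36 000 000 mm⁴.
Top plate: 90 × 26, A = 2 340 mm², y = 325 mm, Ī = 131 820 mm⁴.
Centroid: ȳ = ΣA·y / ΣA = 171 mm.
Transfer each piece to the horizontal axis through the centroid using Ī + A·d² with d = y − 171:
  bottom plate: d = -165 mm → contributes +52 320 219 mm⁴
  web plate: d = -9.04 mm → contributes +36 392 241 mm⁴
  top plate: d = 154 mm → contributes +55 598 626 mm⁴
Total I = 144 311 086 mm⁴.

I_xx ≈ 1.4 × 10⁸ mm⁴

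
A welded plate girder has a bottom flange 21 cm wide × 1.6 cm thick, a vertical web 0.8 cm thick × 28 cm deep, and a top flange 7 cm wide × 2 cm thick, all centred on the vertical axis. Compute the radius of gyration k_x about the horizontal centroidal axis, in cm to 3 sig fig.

Treat the section as a set of non-overlapping primitives; coordinates are from the bounding-box lower-left.
Bottom plate: 21 × 1.6, A = 33.6 cm², y = 0.8 cm, Ī = 7.168 cm⁴.
Web plate: 0.8 × 28, A = 22.4 cm², y = 15.6 cm, Ī = 1463.5 cm⁴.
Top plate: 7 × 2, A = 14 cm², y = 30.6 cm, Ī = 4.6667 cm⁴.
Centroid: ȳ = ΣA·y / ΣA = 11.496 cm.
Transfer each piece to the horizontal centroidal axis using Ī + A·d² with d = y − 11.496:
  bottom plate: d = -10.696 cm → contributes +3851.2 cm⁴
  web plate: d = 4.104 cm → contributes +1840.7 cm⁴
  top plate: d = 19.104 cm → contributes +5114.1 cm⁴
Total I = 10 806 cm⁴.
Radius of gyration: k = √(I/A) = √(10 806 / 70) = 12.425 cm.

k_x ≈ 12.4 cm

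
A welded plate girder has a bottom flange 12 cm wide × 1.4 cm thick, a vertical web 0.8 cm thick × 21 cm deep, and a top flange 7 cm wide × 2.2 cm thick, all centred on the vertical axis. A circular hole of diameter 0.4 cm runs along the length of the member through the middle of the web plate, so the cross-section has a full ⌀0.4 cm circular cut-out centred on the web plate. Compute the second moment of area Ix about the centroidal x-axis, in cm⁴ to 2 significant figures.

Split into non-overlapping primitives; take the origin at the lower-left of the bounding box.
Bottom plate: 12 × 1.4, A = 16.8 cm², y = 0.7 cm, Ī = 2.744 cm⁴.
Web plate: 0.8 × 21, A = 16.8 cm², y = 11.9 cm, Ī = 617.4 cm⁴.
Top plate: 7 × 2.2, A = 15.4 cm², y = 23.5 cm, Ī = 6.211 cm⁴.
Hole (subtracted): ⌀0.4, A = 0.1257 cm², y = 11.9 cm, Ī = 0.001257 cm⁴.
Centroid: ȳ = ΣA·y / ΣA = 11.71 cm.
Transfer each piece to the centroidal x-axis using Ī + A·d² with d = y − 11.71:
  bottom plate: d = -11.01 cm → contributes +2 037 cm⁴
  web plate: d = 0.1948 cm → contributes +618 cm⁴
  top plate: d = 11.79 cm → contributes +2 149 cm⁴
  hole: d = 0.1948 cm → contributes −0.006024 cm⁴
Total I = 4 804 cm⁴.

Ix ≈ 4800 cm⁴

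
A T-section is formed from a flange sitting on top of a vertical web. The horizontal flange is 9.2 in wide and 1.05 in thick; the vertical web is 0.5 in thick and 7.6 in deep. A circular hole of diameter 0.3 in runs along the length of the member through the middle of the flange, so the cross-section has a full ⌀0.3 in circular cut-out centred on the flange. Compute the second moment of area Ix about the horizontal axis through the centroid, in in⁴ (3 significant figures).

Decompose the section into non-overlapping parts with the origin at the bottom-left of its bounding rectangle.
Flange: 9.2 × 1.05, A = 9.66 in², y = 8.125 in, Ī = 0.88751 in⁴.
Web: 0.5 × 7.6, A = 3.8 in², y = 3.8 in, Ī = 18.291 in⁴.
Hole (subtracted): ⌀0.3, A = 0.070686 in², y = 8.125 in, Ī = 0.00039761 in⁴.
Centroid: ȳ = ΣA·y / ΣA = 6.8975 in.
Transfer each piece to the horizontal axis through the centroid using Ī + A·d² with d = y − 6.8975:
  flange: d = 1.2275 in → contributes +15.442 in⁴
  web: d = -3.0975 in → contributes +54.75 in⁴
  hole: d = 1.2275 in → contributes −0.1069 in⁴
Total I = 70.086 in⁴.

Ix ≈ 70.1 in⁴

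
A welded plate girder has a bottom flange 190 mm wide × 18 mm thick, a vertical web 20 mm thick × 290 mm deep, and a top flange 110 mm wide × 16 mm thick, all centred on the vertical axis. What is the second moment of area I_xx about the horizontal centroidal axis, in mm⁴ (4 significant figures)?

I_xx ≈ 1.571 × 10⁸ mm⁴

Split into non-overlapping primitives; take the origin at the lower-left of the bounding box.
Bottom plate: 190 × 18, A = 3 420 mm², y = 9 mm, Ī = 92 340 mm⁴.
Web plate: 20 × 290, A = 5 800 mm², y = 163 mm, Ī = 40 648 333 mm⁴.
Top plate: 110 × 16, A = 1 760 mm², y = 316 mm, Ī = 37546.7 mm⁴.
Centroid: ȳ = ΣA·y / ΣA = 139.557 mm.
Transfer each piece to the horizontal centroidal axis using Ī + A·d² with d = y − 139.557:
  bottom plate: d = -130.557 mm → contributes +58 387 022 mm⁴
  web plate: d = 23.4426 mm → contributes +43 835 761 mm⁴
  top plate: d = 176.443 mm → contributes +54 829 865 mm⁴
Total I = 157 052 649 mm⁴.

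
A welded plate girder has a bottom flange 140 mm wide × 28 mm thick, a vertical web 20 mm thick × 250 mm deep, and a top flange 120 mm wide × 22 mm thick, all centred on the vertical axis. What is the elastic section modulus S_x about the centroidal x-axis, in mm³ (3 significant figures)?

S_x ≈ 9.07 × 10⁵ mm³

Break the section into simple shapes (no overlaps), measuring from the bottom-left corner of the bounding box.
Bottom plate: 140 × 28, A = 3 920 mm², y = 14 mm, Ī = 256 107 mm⁴.
Web plate: 20 × 250, A = 5 000 mm², y = 153 mm, Ī = 26 041 667 mm⁴.
Top plate: 120 × 22, A = 2 640 mm², y = 289 mm, Ī = 106 480 mm⁴.
Centroid: ȳ = ΣA·y / ΣA = 136.92 mm.
Transfer each piece to the centroidal x-axis using Ī + A·d² with d = y − 136.92:
  bottom plate: d = -122.92 mm → contributes +59 488 401 mm⁴
  web plate: d = 16.076 mm → contributes +27 333 876 mm⁴
  top plate: d = 152.08 mm → contributes +61 162 150 mm⁴
Total I = 147 984 426 mm⁴.
Extreme fibre distance c = 163.08 mm; S = I/c = 907 456 mm³.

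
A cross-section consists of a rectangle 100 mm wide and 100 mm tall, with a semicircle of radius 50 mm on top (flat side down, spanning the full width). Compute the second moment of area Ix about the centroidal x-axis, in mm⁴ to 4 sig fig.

Ix ≈ 2.332 × 10⁷ mm⁴

Split into non-overlapping primitives; take the origin at the lower-left of the bounding box.
Rectangular body: 100 × 100, A = 10 000 mm², y = 50 mm, Ī = 8 333 333 mm⁴.
Semicircular cap: semicircle r = 50, A = 3926.99 mm², y = 121.221 mm, Ī = 685 981 mm⁴.
Centroid: ȳ = ΣA·y / ΣA = 70.0821 mm.
Transfer each piece to the centroidal x-axis using Ī + A·d² with d = y − 70.0821:
  rectangular body: d = -20.0821 mm → contributes +12 366 231 mm⁴
  semicircular cap: d = 51.1386 mm → contributes +10 955 670 mm⁴
Total I = 23 321 901 mm⁴.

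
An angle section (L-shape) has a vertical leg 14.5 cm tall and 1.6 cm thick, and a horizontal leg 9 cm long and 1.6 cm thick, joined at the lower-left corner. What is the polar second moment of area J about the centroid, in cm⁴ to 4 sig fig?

Treat the section as a set of non-overlapping primitives; coordinates are from the bounding-box lower-left.
Vertical leg: 1.6 × 14.5, A = 23.2 cm², y = 7.25 cm, Ī = 406.483 cm⁴.
Horizontal leg (remainder): 7.4 × 1.6, A = 11.84 cm², y = 0.8 cm, Ī = 2.52587 cm⁴.
Centroid: ȳ = ΣA·y / ΣA = 5.07055 cm.
Transfer each piece to the centroidal x-axis using Ī + A·d² with d = y − 5.07055:
  vertical leg: d = 2.17945 cm → contributes +516.684 cm⁴
  horizontal leg (remainder): d = -4.27055 cm → contributes +218.459 cm⁴
Total I = 735.142 cm⁴.
For the y-axis: x̄ = 2.32055 cm.
Repeating about the centroidal y-axis gives I_y = 217.724 cm⁴.
Polar second moment: J = I_x + I_y = 952.867 cm⁴.

J ≈ 952.9 cm⁴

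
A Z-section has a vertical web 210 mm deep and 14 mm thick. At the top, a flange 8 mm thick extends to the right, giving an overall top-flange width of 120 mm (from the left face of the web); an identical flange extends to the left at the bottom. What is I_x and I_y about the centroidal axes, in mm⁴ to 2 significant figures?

Split into non-overlapping primitives; take the origin at the lower-left of the bounding box.
Web: 14 × 210, A = 2 940 mm², y = 105 mm, Ī = 10 804 500 mm⁴.
Top flange (beyond web): 106 × 8, A = 848 mm², y = 206 mm, Ī = 4 523 mm⁴.
Bottom flange (beyond web): 106 × 8, A = 848 mm², y = 4 mm, Ī = 4 523 mm⁴.
Centroid: ȳ = ΣA·y / ΣA = 105 mm.
Transfer each piece to the centroidal x-axis using Ī + A·d² with d = y − 105:
  web: d = 0 mm → contributes +10 804 500 mm⁴
  top flange (beyond web): d = 101 mm → contributes +8 654 971 mm⁴
  bottom flange (beyond web): d = -101 mm → contributes +8 654 971 mm⁴
Total I = 28 114 441 mm⁴.
For the y-axis: x̄ = 113 mm.
Repeating about the centroidal y-axis gives I_y = 7 741 641 mm⁴.

I_x ≈ 2.8 × 10⁷ mm⁴, I_y ≈ 7.7 × 10⁶ mm⁴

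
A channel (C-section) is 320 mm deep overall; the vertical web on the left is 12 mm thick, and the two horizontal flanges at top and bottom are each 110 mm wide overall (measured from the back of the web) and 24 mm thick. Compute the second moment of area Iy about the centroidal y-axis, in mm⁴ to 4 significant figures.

Iy ≈ 1.021 × 10⁷ mm⁴

Break the section into simple shapes (no overlaps), measuring from the bottom-left corner of the bounding box.
Web: 12 × 320, A = 3 840 mm², x = 6 mm, Ī = 46 080 mm⁴.
Top flange (beyond web): 98 × 24, A = 2 352 mm², x = 61 mm, Ī = 1 882 384 mm⁴.
Bottom flange (beyond web): 98 × 24, A = 2 352 mm², x = 61 mm, Ī = 1 882 384 mm⁴.
Centroid: x̄ = ΣA·x / ΣA = 36.2809 mm.
Transfer each piece to the centroidal y-axis using Ī + A·d² with d = x − 36.2809:
  web: d = -30.2809 mm → contributes +3 567 102 mm⁴
  top flange (beyond web): d = 24.7191 mm → contributes +3 319 536 mm⁴
  bottom flange (beyond web): d = 24.7191 mm → contributes +3 319 536 mm⁴
Total I = 10 206 174 mm⁴.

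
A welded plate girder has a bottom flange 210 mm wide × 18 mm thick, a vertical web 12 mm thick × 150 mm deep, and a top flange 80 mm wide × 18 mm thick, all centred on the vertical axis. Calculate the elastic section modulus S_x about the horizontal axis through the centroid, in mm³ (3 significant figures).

S_x ≈ 2.88 × 10⁵ mm³

Decompose the section into non-overlapping parts with the origin at the bottom-left of its bounding rectangle.
Bottom plate: 210 × 18, A = 3 780 mm², y = 9 mm, Ī = 102 060 mm⁴.
Web plate: 12 × 150, A = 1 800 mm², y = 93 mm, Ī = 3 375 000 mm⁴.
Top plate: 80 × 18, A = 1 440 mm², y = 177 mm, Ī = 38 880 mm⁴.
Centroid: ȳ = ΣA·y / ΣA = 65 mm.
Transfer each piece to the horizontal axis through the centroid using Ī + A·d² with d = y − 65:
  bottom plate: d = -56 mm → contributes +11 956 140 mm⁴
  web plate: d = 28 mm → contributes +4 786 200 mm⁴
  top plate: d = 112 mm → contributes +18 102 240 mm⁴
Total I = 34 844 580 mm⁴.
Extreme fibre distance c = 121 mm; S = I/c = 287 972 mm³.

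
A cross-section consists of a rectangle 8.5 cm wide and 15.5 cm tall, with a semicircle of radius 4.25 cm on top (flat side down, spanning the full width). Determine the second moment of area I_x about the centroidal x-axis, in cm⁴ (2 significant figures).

Treat the section as a set of non-overlapping primitives; coordinates are from the bounding-box lower-left.
Rectangular body: 8.5 × 15.5, A = 131.8 cm², y = 7.75 cm, Ī = 2 638 cm⁴.
Semicircular cap: semicircle r = 4.25, A = 28.37 cm², y = 17.3 cm, Ī = 35.81 cm⁴.
Centroid: ȳ = ΣA·y / ΣA = 9.443 cm.
Transfer each piece to the centroidal x-axis using Ī + A·d² with d = y − 9.443:
  rectangular body: d = -1.693 cm → contributes +3 015 cm⁴
  semicircular cap: d = 7.861 cm → contributes +1 789 cm⁴
Total I = 4 804 cm⁴.

I_x ≈ 4800 cm⁴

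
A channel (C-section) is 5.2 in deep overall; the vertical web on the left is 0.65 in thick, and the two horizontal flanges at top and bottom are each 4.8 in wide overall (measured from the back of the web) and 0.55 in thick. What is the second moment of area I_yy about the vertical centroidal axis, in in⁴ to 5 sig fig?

I_yy ≈ 17.857 in⁴

Break the section into simple shapes (no overlaps), measuring from the bottom-left corner of the bounding box.
Web: 0.65 × 5.2, A = 3.38 in², x = 0.325 in, Ī = 0.1190042 in⁴.
Top flange (beyond web): 4.15 × 0.55, A = 2.2825 in², x = 2.725 in, Ī = 3.275863 in⁴.
Bottom flange (beyond web): 4.15 × 0.55, A = 2.2825 in², x = 2.725 in, Ī = 3.275863 in⁴.
Centroid: x̄ = ΣA·x / ΣA = 1.70398 in.
Transfer each piece to the vertical centroidal axis using Ī + A·d² with d = x − 1.70398:
  web: d = -1.37898 in → contributes +6.546369 in⁴
  top flange (beyond web): d = 1.02102 in → contributes +5.655326 in⁴
  bottom flange (beyond web): d = 1.02102 in → contributes +5.655326 in⁴
Total I = 17.85702 in⁴.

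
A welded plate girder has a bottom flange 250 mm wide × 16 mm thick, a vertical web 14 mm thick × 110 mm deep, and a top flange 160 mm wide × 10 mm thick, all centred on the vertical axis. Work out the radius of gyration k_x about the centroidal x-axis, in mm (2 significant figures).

k_x ≈ 53 mm

Break the section into simple shapes (no overlaps), measuring from the bottom-left corner of the bounding box.
Bottom plate: 250 × 16, A = 4 000 mm², y = 8 mm, Ī = 85 333 mm⁴.
Web plate: 14 × 110, A = 1 540 mm², y = 71 mm, Ī = 1 552 833 mm⁴.
Top plate: 160 × 10, A = 1 600 mm², y = 131 mm, Ī = 13 333 mm⁴.
Centroid: ȳ = ΣA·y / ΣA = 49.15 mm.
Transfer each piece to the centroidal x-axis using Ī + A·d² with d = y − 49.15:
  bottom plate: d = -41.15 mm → contributes +6 859 038 mm⁴
  web plate: d = 21.85 mm → contributes +2 287 979 mm⁴
  top plate: d = 81.85 mm → contributes +10 732 079 mm⁴
Total I = 19 879 097 mm⁴.
Radius of gyration: k = √(I/A) = √(19 879 097 / 7 140) = 52.77 mm.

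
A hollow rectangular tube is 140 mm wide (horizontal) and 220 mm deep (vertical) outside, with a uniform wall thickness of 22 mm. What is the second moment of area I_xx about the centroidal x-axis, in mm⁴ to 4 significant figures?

Break the section into simple shapes (no overlaps), measuring from the bottom-left corner of the bounding box.
Outer rectangle: 140 × 220, A = 30 800 mm², y = 110 mm, Ī = 124 226 667 mm⁴.
Inner void (subtracted): 96 × 176, A = 16 896 mm², y = 110 mm, Ī = 43 614 208 mm⁴.
By symmetry the centroid is at mid-height, ȳ = 110 mm.
All pieces are centred on the centroidal x-axis, so I = ΣĪ (holes subtracted) = 80 612 459 mm⁴.

I_xx ≈ 8.061 × 10⁷ mm⁴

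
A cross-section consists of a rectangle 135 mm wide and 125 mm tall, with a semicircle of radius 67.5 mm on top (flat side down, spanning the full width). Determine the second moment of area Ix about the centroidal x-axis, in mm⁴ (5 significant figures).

Split into non-overlapping primitives; take the origin at the lower-left of the bounding box.
Rectangular body: 135 × 125, A = 16 875 mm², y = 62.5 mm, Ī = 21 972 656 mm⁴.
Semicircular cap: semicircle r = 67.5, A = 7156.941 mm², y = 153.6479 mm, Ī = 2 278 490 mm⁴.
Centroid: ȳ = ΣA·y / ΣA = 89.64471 mm.
Transfer each piece to the centroidal x-axis using Ī + A·d² with d = y − 89.64471:
  rectangular body: d = -27.14471 mm → contributes +34 406 751 mm⁴
  semicircular cap: d = 64.00318 mm → contributes +31 596 233 mm⁴
Total I = 66 002 984 mm⁴.

Ix ≈ 6.6003 × 10⁷ mm⁴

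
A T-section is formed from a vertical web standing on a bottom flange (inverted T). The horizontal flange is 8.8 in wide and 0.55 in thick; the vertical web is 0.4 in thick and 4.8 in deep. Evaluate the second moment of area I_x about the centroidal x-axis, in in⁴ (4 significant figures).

Split into non-overlapping primitives; take the origin at the lower-left of the bounding box.
Flange: 8.8 × 0.55, A = 4.84 in², y = 0.275 in, Ī = 0.122008 in⁴.
Web: 0.4 × 4.8, A = 1.92 in², y = 2.95 in, Ī = 3.6864 in⁴.
Centroid: ȳ = ΣA·y / ΣA = 1.03476 in.
Transfer each piece to the centroidal x-axis using Ī + A·d² with d = y − 1.03476:
  flange: d = -0.759763 in → contributes +2.91585 in⁴
  web: d = 1.91524 in → contributes +10.7292 in⁴
Total I = 13.6451 in⁴.

I_x ≈ 13.65 in⁴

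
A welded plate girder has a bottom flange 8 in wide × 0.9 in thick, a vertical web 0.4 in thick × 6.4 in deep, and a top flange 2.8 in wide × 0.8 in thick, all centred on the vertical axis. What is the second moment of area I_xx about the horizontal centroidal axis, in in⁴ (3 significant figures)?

Split into non-overlapping primitives; take the origin at the lower-left of the bounding box.
Bottom plate: 8 × 0.9, A = 7.2 in², y = 0.45 in, Ī = 0.486 in⁴.
Web plate: 0.4 × 6.4, A = 2.56 in², y = 4.1 in, Ī = 8.7381 in⁴.
Top plate: 2.8 × 0.8, A = 2.24 in², y = 7.7 in, Ī = 0.11947 in⁴.
Centroid: ȳ = ΣA·y / ΣA = 2.582 in.
Transfer each piece to the horizontal centroidal axis using Ī + A·d² with d = y − 2.582:
  bottom plate: d = -2.132 in → contributes +33.213 in⁴
  web plate: d = 1.518 in → contributes +14.637 in⁴
  top plate: d = 5.118 in → contributes +58.794 in⁴
Total I = 106.64 in⁴.

I_xx ≈ 107 in⁴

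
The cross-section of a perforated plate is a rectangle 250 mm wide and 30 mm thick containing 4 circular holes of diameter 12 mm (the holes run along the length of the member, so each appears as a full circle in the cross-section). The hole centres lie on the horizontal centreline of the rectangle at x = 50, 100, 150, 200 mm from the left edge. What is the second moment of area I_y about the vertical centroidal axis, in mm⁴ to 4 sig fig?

I_y ≈ 3.764 × 10⁷ mm⁴

Split into non-overlapping primitives; take the origin at the lower-left of the bounding box.
Plate: 250 × 30, A = 7 500 mm², x = 125 mm, Ī = 39 062 500 mm⁴.
Hole 1 (subtracted): ⌀12, A = 113.097 mm², x = 50 mm, Ī = 1017.88 mm⁴.
Hole 2 (subtracted): ⌀12, A = 113.097 mm², x = 100 mm, Ī = 1017.88 mm⁴.
Hole 3 (subtracted): ⌀12, A = 113.097 mm², x = 150 mm, Ī = 1017.88 mm⁴.
Hole 4 (subtracted): ⌀12, A = 113.097 mm², x = 200 mm, Ī = 1017.88 mm⁴.
By symmetry the centroid is at mid-width, x̄ = 125 mm.
Transfer each piece to the vertical centroidal axis using Ī + A·d² with d = x − 125:
  plate: d = 0 mm → contributes +39 062 500 mm⁴
  hole 1: d = -75 mm → contributes −637 190 mm⁴
  hole 2: d = -25 mm → contributes −71703.7 mm⁴
  hole 3: d = 25 mm → contributes −71703.7 mm⁴
  hole 4: d = 75 mm → contributes −637 190 mm⁴
Total I = 37 644 712 mm⁴.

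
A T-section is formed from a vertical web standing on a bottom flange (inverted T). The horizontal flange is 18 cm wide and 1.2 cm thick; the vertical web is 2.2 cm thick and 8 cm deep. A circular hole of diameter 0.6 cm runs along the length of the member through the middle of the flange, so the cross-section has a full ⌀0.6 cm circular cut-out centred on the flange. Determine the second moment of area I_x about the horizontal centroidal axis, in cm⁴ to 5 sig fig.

I_x ≈ 300.45 cm⁴

Decompose the section into non-overlapping parts with the origin at the bottom-left of its bounding rectangle.
Flange: 18 × 1.2, A = 21.6 cm², y = 0.6 cm, Ī = 2.592 cm⁴.
Web: 2.2 × 8, A = 17.6 cm², y = 5.2 cm, Ī = 93.86667 cm⁴.
Hole (subtracted): ⌀0.6, A = 0.2827433 cm², y = 0.6 cm, Ī = 0.006361725 cm⁴.
Centroid: ȳ = ΣA·y / ΣA = 2.680311 cm.
Transfer each piece to the horizontal centroidal axis using Ī + A·d² with d = y − 2.680311:
  flange: d = -2.080311 cm → contributes +96.07019 cm⁴
  web: d = 2.519689 cm → contributes +205.6061 cm⁴
  hole: d = -2.080311 cm → contributes −1.229988 cm⁴
Total I = 300.4463 cm⁴.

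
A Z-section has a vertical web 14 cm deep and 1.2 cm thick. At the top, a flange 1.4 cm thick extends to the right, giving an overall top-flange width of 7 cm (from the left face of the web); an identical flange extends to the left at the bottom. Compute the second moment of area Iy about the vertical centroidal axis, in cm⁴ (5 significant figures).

Break the section into simple shapes (no overlaps), measuring from the bottom-left corner of the bounding box.
Web: 1.2 × 14, A = 16.8 cm², x = 6.4 cm, Ī = 2.016 cm⁴.
Top flange (beyond web): 5.8 × 1.4, A = 8.12 cm², x = 9.9 cm, Ī = 22.76307 cm⁴.
Bottom flange (beyond web): 5.8 × 1.4, A = 8.12 cm², x = 2.9 cm, Ī = 22.76307 cm⁴.
Centroid: x̄ = ΣA·x / ΣA = 6.4 cm.
Transfer each piece to the vertical centroidal axis using Ī + A·d² with d = x − 6.4:
  web: d = 0 cm → contributes +2.016 cm⁴
  top flange (beyond web): d = 3.5 cm → contributes +122.2331 cm⁴
  bottom flange (beyond web): d = -3.5 cm → contributes +122.2331 cm⁴
Total I = 246.4821 cm⁴.

Iy ≈ 246.48 cm⁴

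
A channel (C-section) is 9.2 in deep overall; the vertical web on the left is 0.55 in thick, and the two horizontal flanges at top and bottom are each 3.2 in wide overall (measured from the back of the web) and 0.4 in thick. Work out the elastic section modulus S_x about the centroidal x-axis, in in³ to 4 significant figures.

S_x ≈ 16.69 in³

Decompose the section into non-overlapping parts with the origin at the bottom-left of its bounding rectangle.
Web: 0.55 × 9.2, A = 5.06 in², y = 4.6 in, Ī = 35.6899 in⁴.
Top flange (beyond web): 2.65 × 0.4, A = 1.06 in², y = 9 in, Ī = 0.0141333 in⁴.
Bottom flange (beyond web): 2.65 × 0.4, A = 1.06 in², y = 0.2 in, Ī = 0.0141333 in⁴.
By symmetry the centroid is at mid-height, ȳ = 4.6 in.
Transfer each piece to the centroidal x-axis using Ī + A·d² with d = y − 4.6:
  web: d = 0 in → contributes +35.6899 in⁴
  top flange (beyond web): d = 4.4 in → contributes +20.5357 in⁴
  bottom flange (beyond web): d = -4.4 in → contributes +20.5357 in⁴
Total I = 76.7613 in⁴.
Extreme fibre distance c = 4.6 in; S = I/c = 16.6872 in³.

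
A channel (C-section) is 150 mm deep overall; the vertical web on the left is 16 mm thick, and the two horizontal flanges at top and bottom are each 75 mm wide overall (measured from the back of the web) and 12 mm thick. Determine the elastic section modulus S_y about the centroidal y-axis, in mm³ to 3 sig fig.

S_y ≈ 3.23 × 10⁴ mm³

Split into non-overlapping primitives; take the origin at the lower-left of the bounding box.
Web: 16 × 150, A = 2 400 mm², x = 8 mm, Ī = 51 200 mm⁴.
Top flange (beyond web): 59 × 12, A = 708 mm², x = 45.5 mm, Ī = 205 379 mm⁴.
Bottom flange (beyond web): 59 × 12, A = 708 mm², x = 45.5 mm, Ī = 205 379 mm⁴.
Centroid: x̄ = ΣA·x / ΣA = 21.915 mm.
Transfer each piece to the centroidal y-axis using Ī + A·d² with d = x − 21.915:
  web: d = -13.915 mm → contributes +515 912 mm⁴
  top flange (beyond web): d = 23.585 mm → contributes +599 202 mm⁴
  bottom flange (beyond web): d = 23.585 mm → contributes +599 202 mm⁴
Total I = 1 714 316 mm⁴.
Extreme fibre distance c = 53.085 mm; S = I/c = 32 294 mm³.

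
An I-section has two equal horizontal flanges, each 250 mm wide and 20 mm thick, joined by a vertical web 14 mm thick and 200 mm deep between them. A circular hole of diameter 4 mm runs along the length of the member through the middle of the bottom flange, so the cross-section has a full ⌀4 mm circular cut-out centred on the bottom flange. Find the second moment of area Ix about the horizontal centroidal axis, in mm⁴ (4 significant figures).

Decompose the section into non-overlapping parts with the origin at the bottom-left of its bounding rectangle.
Bottom flange: 250 × 20, A = 5 000 mm², y = 10 mm, Ī = 166 667 mm⁴.
Web: 14 × 200, A = 2 800 mm², y = 120 mm, Ī = 9 333 333 mm⁴.
Top flange: 250 × 20, A = 5 000 mm², y = 230 mm, Ī = 166 667 mm⁴.
Hole (subtracted): ⌀4, A = 12.5664 mm², y = 10 mm, Ī = 12.5664 mm⁴.
Centroid: ȳ = ΣA·y / ΣA = 120.108 mm.
Transfer each piece to the horizontal centroidal axis using Ī + A·d² with d = y − 120.108:
  bottom flange: d = -110.108 mm → contributes +60 785 633 mm⁴
  web: d = -0.108098 mm → contributes +9 333 366 mm⁴
  top flange: d = 109.892 mm → contributes +60 547 817 mm⁴
  hole: d = -110.108 mm → contributes −152 365 mm⁴
Total I = 130 514 452 mm⁴.

Ix ≈ 1.305 × 10⁸ mm⁴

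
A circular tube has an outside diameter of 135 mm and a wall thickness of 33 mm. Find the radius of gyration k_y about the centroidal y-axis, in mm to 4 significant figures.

Treat the section as a set of non-overlapping primitives; coordinates are from the bounding-box lower-left.
Outer circle: ⌀135, A = 14313.9 mm², x = 67.5 mm, Ī = 16 304 406 mm⁴.
Bore (subtracted): ⌀69, A = 3739.28 mm², x = 67.5 mm, Ī = 1 112 670 mm⁴.
By symmetry the centroid is at mid-width, x̄ = 67.5 mm.
All pieces are centred on the centroidal y-axis, so I = ΣĪ (holes subtracted) = 15 191 736 mm⁴.
Radius of gyration: k = √(I/A) = √(15 191 736 / 10574.6) = 37.9028 mm.

k_y ≈ 37.90 mm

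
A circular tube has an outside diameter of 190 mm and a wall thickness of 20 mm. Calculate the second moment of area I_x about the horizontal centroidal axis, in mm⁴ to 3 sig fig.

I_x ≈ 3.91 × 10⁷ mm⁴

Treat the section as a set of non-overlapping primitives; coordinates are from the bounding-box lower-left.
Outer circle: ⌀190, A = 28 353 mm², y = 95 mm, Ī = 63 971 171 mm⁴.
Bore (subtracted): ⌀150, A = 17 671 mm², y = 95 mm, Ī = 24 850 489 mm⁴.
By symmetry the centroid is at mid-height, ȳ = 95 mm.
All pieces are centred on the horizontal centroidal axis, so I = ΣĪ (holes subtracted) = 39 120 683 mm⁴.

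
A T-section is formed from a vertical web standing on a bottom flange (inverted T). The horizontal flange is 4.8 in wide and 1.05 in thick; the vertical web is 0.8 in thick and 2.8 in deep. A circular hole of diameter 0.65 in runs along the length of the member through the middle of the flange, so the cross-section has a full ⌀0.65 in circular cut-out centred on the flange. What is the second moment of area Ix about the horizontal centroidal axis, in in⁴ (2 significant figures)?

Decompose the section into non-overlapping parts with the origin at the bottom-left of its bounding rectangle.
Flange: 4.8 × 1.05, A = 5.04 in², y = 0.525 in, Ī = 0.4631 in⁴.
Web: 0.8 × 2.8, A = 2.24 in², y = 2.45 in, Ī = 1.463 in⁴.
Hole (subtracted): ⌀0.65, A = 0.3318 in², y = 0.525 in, Ī = 0.008762 in⁴.
Centroid: ȳ = ΣA·y / ΣA = 1.146 in.
Transfer each piece to the horizontal centroidal axis using Ī + A·d² with d = y − 1.146:
  flange: d = -0.6206 in → contributes +2.404 in⁴
  web: d = 1.304 in → contributes +5.275 in⁴
  hole: d = -0.6206 in → contributes −0.1366 in⁴
Total I = 7.542 in⁴.

Ix ≈ 7.5 in⁴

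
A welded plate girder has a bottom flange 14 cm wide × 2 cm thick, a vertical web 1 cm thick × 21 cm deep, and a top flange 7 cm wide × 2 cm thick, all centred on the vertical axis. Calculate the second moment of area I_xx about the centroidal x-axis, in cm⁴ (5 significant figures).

I_xx ≈ 5928.8 cm⁴

Break the section into simple shapes (no overlaps), measuring from the bottom-left corner of the bounding box.
Bottom plate: 14 × 2, A = 28 cm², y = 1 cm, Ī = 9.333333 cm⁴.
Web plate: 1 × 21, A = 21 cm², y = 12.5 cm, Ī = 771.75 cm⁴.
Top plate: 7 × 2, A = 14 cm², y = 24 cm, Ī = 4.666667 cm⁴.
Centroid: ȳ = ΣA·y / ΣA = 9.944444 cm.
Transfer each piece to the centroidal x-axis using Ī + A·d² with d = y − 9.944444:
  bottom plate: d = -8.944444 cm → contributes +2249.42 cm⁴
  web plate: d = 2.555556 cm → contributes +908.8981 cm⁴
  top plate: d = 14.05556 cm → contributes +2770.488 cm⁴
Total I = 5928.806 cm⁴.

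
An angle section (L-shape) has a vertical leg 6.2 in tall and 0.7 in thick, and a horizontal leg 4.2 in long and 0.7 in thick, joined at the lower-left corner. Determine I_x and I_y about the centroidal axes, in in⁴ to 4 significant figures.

I_x ≈ 25.85 in⁴, I_y ≈ 9.584 in⁴

Break the section into simple shapes (no overlaps), measuring from the bottom-left corner of the bounding box.
Vertical leg: 0.7 × 6.2, A = 4.34 in², y = 3.1 in, Ī = 13.9025 in⁴.
Horizontal leg (remainder): 3.5 × 0.7, A = 2.45 in², y = 0.35 in, Ī = 0.100042 in⁴.
Centroid: ȳ = ΣA·y / ΣA = 2.10773 in.
Transfer each piece to the centroidal x-axis using Ī + A·d² with d = y − 2.10773:
  vertical leg: d = 0.992268 in → contributes +18.1756 in⁴
  horizontal leg (remainder): d = -1.75773 in → contributes +7.66961 in⁴
Total I = 25.8452 in⁴.
For the y-axis: x̄ = 1.10773 in.
Repeating about the centroidal y-axis gives I_y = 9.58423 in⁴.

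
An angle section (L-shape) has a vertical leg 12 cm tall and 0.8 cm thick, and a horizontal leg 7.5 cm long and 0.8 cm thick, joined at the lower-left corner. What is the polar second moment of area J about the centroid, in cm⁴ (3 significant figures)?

Split into non-overlapping primitives; take the origin at the lower-left of the bounding box.
Vertical leg: 0.8 × 12, A = 9.6 cm², y = 6 cm, Ī = 115.2 cm⁴.
Horizontal leg (remainder): 6.7 × 0.8, A = 5.36 cm², y = 0.4 cm, Ī = 0.28587 cm⁴.
Centroid: ȳ = ΣA·y / ΣA = 3.9936 cm.
Transfer each piece to the centroidal x-axis using Ī + A·d² with d = y − 3.9936:
  vertical leg: d = 2.0064 cm → contributes +153.85 cm⁴
  horizontal leg (remainder): d = -3.5936 cm → contributes +69.504 cm⁴
Total I = 223.35 cm⁴.
For the y-axis: x̄ = 1.7436 cm.
Repeating about the centroidal y-axis gives I_y = 68.932 cm⁴.
Polar second moment: J = I_x + I_y = 292.28 cm⁴.

J ≈ 292 cm⁴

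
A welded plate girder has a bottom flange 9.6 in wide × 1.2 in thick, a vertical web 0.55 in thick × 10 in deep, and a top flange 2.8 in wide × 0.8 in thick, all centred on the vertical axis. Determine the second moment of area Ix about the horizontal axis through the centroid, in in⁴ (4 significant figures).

Ix ≈ 331.3 in⁴

Treat the section as a set of non-overlapping primitives; coordinates are from the bounding-box lower-left.
Bottom plate: 9.6 × 1.2, A = 11.52 in², y = 0.6 in, Ī = 1.3824 in⁴.
Web plate: 0.55 × 10, A = 5.5 in², y = 6.2 in, Ī = 45.8333 in⁴.
Top plate: 2.8 × 0.8, A = 2.24 in², y = 11.6 in, Ī = 0.119467 in⁴.
Centroid: ȳ = ΣA·y / ΣA = 3.4785 in.
Transfer each piece to the horizontal axis through the centroid using Ī + A·d² with d = y − 3.4785:
  bottom plate: d = -2.8785 in → contributes +96.8347 in⁴
  web plate: d = 2.7215 in → contributes +86.5693 in⁴
  top plate: d = 8.1215 in → contributes +147.867 in⁴
Total I = 331.271 in⁴.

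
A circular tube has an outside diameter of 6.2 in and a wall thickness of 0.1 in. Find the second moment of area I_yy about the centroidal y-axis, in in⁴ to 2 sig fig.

I_yy ≈ 8.9 in⁴

Treat the section as a set of non-overlapping primitives; coordinates are from the bounding-box lower-left.
Outer circle: ⌀6.2, A = 30.19 in², x = 3.1 in, Ī = 72.53 in⁴.
Bore (subtracted): ⌀6, A = 28.27 in², x = 3.1 in, Ī = 63.62 in⁴.
By symmetry the centroid is at mid-width, x̄ = 3.1 in.
All pieces are centred on the centroidal y-axis, so I = ΣĪ (holes subtracted) = 8.916 in⁴.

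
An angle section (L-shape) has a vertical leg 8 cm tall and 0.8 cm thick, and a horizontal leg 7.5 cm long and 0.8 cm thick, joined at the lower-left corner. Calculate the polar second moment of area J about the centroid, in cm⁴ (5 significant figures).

Split into non-overlapping primitives; take the origin at the lower-left of the bounding box.
Vertical leg: 0.8 × 8, A = 6.4 cm², y = 4 cm, Ī = 34.13333 cm⁴.
Horizontal leg (remainder): 6.7 × 0.8, A = 5.36 cm², y = 0.4 cm, Ī = 0.2858667 cm⁴.
Centroid: ȳ = ΣA·y / ΣA = 2.359184 cm.
Transfer each piece to the centroidal x-axis using Ī + A·d² with d = y − 2.359184:
  vertical leg: d = 1.640816 cm → contributes +51.36391 cm⁴
  horizontal leg (remainder): d = -1.959184 cm → contributes +20.85969 cm⁴
Total I = 72.22361 cm⁴.
For the y-axis: x̄ = 2.109184 cm.
Repeating about the centroidal y-axis gives I_y = 61.41261 cm⁴.
Polar second moment: J = I_x + I_y = 133.6362 cm⁴.

J ≈ 133.64 cm⁴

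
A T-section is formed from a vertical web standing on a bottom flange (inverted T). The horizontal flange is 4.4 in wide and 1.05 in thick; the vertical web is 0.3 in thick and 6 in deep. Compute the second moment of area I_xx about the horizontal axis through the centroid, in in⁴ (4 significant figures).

I_xx ≈ 21.92 in⁴

Split into non-overlapping primitives; take the origin at the lower-left of the bounding box.
Flange: 4.4 × 1.05, A = 4.62 in², y = 0.525 in, Ī = 0.424463 in⁴.
Web: 0.3 × 6, A = 1.8 in², y = 4.05 in, Ī = 5.4 in⁴.
Centroid: ȳ = ΣA·y / ΣA = 1.51332 in.
Transfer each piece to the horizontal axis through the centroid using Ī + A·d² with d = y − 1.51332:
  flange: d = -0.988318 in → contributes +4.93715 in⁴
  web: d = 2.53668 in → contributes +16.9826 in⁴
Total I = 21.9197 in⁴.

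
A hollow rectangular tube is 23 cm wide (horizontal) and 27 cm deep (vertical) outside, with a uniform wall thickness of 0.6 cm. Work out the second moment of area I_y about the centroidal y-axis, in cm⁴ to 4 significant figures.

I_y ≈ 5101 cm⁴

Decompose the section into non-overlapping parts with the origin at the bottom-left of its bounding rectangle.
Outer rectangle: 23 × 27, A = 621 cm², x = 11.5 cm, Ī = 27375.8 cm⁴.
Inner void (subtracted): 21.8 × 25.8, A = 562.44 cm², x = 11.5 cm, Ī = 22274.5 cm⁴.
By symmetry the centroid is at mid-width, x̄ = 11.5 cm.
All pieces are centred on the centroidal y-axis, so I = ΣĪ (holes subtracted) = 5101.25 cm⁴.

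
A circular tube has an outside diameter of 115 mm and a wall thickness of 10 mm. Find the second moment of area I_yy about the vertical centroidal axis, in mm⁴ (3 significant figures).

I_yy ≈ 4.59 × 10⁶ mm⁴

Decompose the section into non-overlapping parts with the origin at the bottom-left of its bounding rectangle.
Outer circle: ⌀115, A = 10 387 mm², x = 57.5 mm, Ī = 8 585 414 mm⁴.
Bore (subtracted): ⌀95, A = 7088.2 mm², x = 57.5 mm, Ī = 3 998 198 mm⁴.
By symmetry the centroid is at mid-width, x̄ = 57.5 mm.
All pieces are centred on the vertical centroidal axis, so I = ΣĪ (holes subtracted) = 4 587 216 mm⁴.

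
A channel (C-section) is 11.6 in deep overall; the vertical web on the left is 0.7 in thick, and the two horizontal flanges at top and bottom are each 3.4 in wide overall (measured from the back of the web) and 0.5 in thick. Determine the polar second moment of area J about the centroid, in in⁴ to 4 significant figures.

J ≈ 182.1 in⁴

Split into non-overlapping primitives; take the origin at the lower-left of the bounding box.
Web: 0.7 × 11.6, A = 8.12 in², y = 5.8 in, Ī = 91.0523 in⁴.
Top flange (beyond web): 2.7 × 0.5, A = 1.35 in², y = 11.35 in, Ī = 0.028125 in⁴.
Bottom flange (beyond web): 2.7 × 0.5, A = 1.35 in², y = 0.25 in, Ī = 0.028125 in⁴.
By symmetry the centroid is at mid-height, ȳ = 5.8 in.
Transfer each piece to the centroidal x-axis using Ī + A·d² with d = y − 5.8:
  web: d = 0 in → contributes +91.0523 in⁴
  top flange (beyond web): d = 5.55 in → contributes +41.6115 in⁴
  bottom flange (beyond web): d = -5.55 in → contributes +41.6115 in⁴
Total I = 174.275 in⁴.
For the y-axis: x̄ = 0.774214 in.
Repeating about the centroidal y-axis gives I_y = 7.82767 in⁴.
Polar second moment: J = I_x + I_y = 182.103 in⁴.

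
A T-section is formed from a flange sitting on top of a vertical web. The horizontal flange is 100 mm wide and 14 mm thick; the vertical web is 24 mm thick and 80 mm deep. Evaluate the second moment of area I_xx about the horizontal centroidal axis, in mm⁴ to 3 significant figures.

I_xx ≈ 2.84 × 10⁶ mm⁴

Treat the section as a set of non-overlapping primitives; coordinates are from the bounding-box lower-left.
Flange: 100 × 14, A = 1 400 mm², y = 87 mm, Ī = 22 867 mm⁴.
Web: 24 × 80, A = 1 920 mm², y = 40 mm, Ī = 1 024 000 mm⁴.
Centroid: ȳ = ΣA·y / ΣA = 59.819 mm.
Transfer each piece to the horizontal centroidal axis using Ī + A·d² with d = y − 59.819:
  flange: d = 27.181 mm → contributes +1 057 175 mm⁴
  web: d = -19.819 mm → contributes +1 778 183 mm⁴
Total I = 2 835 358 mm⁴.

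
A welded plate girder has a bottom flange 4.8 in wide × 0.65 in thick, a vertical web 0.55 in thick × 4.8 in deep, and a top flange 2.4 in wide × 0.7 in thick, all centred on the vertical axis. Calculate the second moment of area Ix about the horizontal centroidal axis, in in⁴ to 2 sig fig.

Ix ≈ 39 in⁴

Treat the section as a set of non-overlapping primitives; coordinates are from the bounding-box lower-left.
Bottom plate: 4.8 × 0.65, A = 3.12 in², y = 0.325 in, Ī = 0.1099 in⁴.
Web plate: 0.55 × 4.8, A = 2.64 in², y = 3.05 in, Ī = 5.069 in⁴.
Top plate: 2.4 × 0.7, A = 1.68 in², y = 5.8 in, Ī = 0.0686 in⁴.
Centroid: ȳ = ΣA·y / ΣA = 2.528 in.
Transfer each piece to the horizontal centroidal axis using Ī + A·d² with d = y − 2.528:
  bottom plate: d = -2.203 in → contributes +15.25 in⁴
  web plate: d = 0.5218 in → contributes +5.788 in⁴
  top plate: d = 3.272 in → contributes +18.05 in⁴
Total I = 39.09 in⁴.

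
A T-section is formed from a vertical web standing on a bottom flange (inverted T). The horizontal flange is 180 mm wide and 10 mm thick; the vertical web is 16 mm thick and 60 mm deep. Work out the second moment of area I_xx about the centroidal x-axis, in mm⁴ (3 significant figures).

I_xx ≈ 1.07 × 10⁶ mm⁴

Break the section into simple shapes (no overlaps), measuring from the bottom-left corner of the bounding box.
Flange: 180 × 10, A = 1 800 mm², y = 5 mm, Ī = 15 000 mm⁴.
Web: 16 × 60, A = 960 mm², y = 40 mm, Ī = 288 000 mm⁴.
Centroid: ȳ = ΣA·y / ΣA = 17.174 mm.
Transfer each piece to the centroidal x-axis using Ī + A·d² with d = y − 17.174:
  flange: d = -12.174 mm → contributes +281 767 mm⁴
  web: d = 22.826 mm → contributes +788 189 mm⁴
Total I = 1 069 957 mm⁴.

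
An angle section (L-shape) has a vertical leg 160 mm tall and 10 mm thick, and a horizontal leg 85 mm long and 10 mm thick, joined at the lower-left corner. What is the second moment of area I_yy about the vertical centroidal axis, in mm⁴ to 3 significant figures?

I_yy ≈ 1.29 × 10⁶ mm⁴

Decompose the section into non-overlapping parts with the origin at the bottom-left of its bounding rectangle.
Vertical leg: 10 × 160, A = 1 600 mm², x = 5 mm, Ī = 13 333 mm⁴.
Horizontal leg (remainder): 75 × 10, A = 750 mm², x = 47.5 mm, Ī = 351 563 mm⁴.
Centroid: x̄ = ΣA·x / ΣA = 18.564 mm.
Transfer each piece to the vertical centroidal axis using Ī + A·d² with d = x − 18.564:
  vertical leg: d = -13.564 mm → contributes +307 697 mm⁴
  horizontal leg (remainder): d = 28.936 mm → contributes +979 539 mm⁴
Total I = 1 287 236 mm⁴.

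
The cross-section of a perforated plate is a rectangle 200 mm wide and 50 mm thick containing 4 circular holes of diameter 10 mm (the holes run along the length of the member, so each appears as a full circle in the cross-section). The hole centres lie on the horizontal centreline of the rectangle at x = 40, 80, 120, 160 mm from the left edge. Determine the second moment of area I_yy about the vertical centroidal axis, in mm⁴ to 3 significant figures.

I_yy ≈ 3.27 × 10⁷ mm⁴

Split into non-overlapping primitives; take the origin at the lower-left of the bounding box.
Plate: 200 × 50, A = 10 000 mm², x = 100 mm, Ī = 33 333 333 mm⁴.
Hole 1 (subtracted): ⌀10, A = 78.54 mm², x = 40 mm, Ī = 490.87 mm⁴.
Hole 2 (subtracted): ⌀10, A = 78.54 mm², x = 80 mm, Ī = 490.87 mm⁴.
Hole 3 (subtracted): ⌀10, A = 78.54 mm², x = 120 mm, Ī = 490.87 mm⁴.
Hole 4 (subtracted): ⌀10, A = 78.54 mm², x = 160 mm, Ī = 490.87 mm⁴.
By symmetry the centroid is at mid-width, x̄ = 100 mm.
Transfer each piece to the vertical centroidal axis using Ī + A·d² with d = x − 100:
  plate: d = 0 mm → contributes +33 333 333 mm⁴
  hole 1: d = -60 mm → contributes −283 234 mm⁴
  hole 2: d = -20 mm → contributes −31 907 mm⁴
  hole 3: d = 20 mm → contributes −31 907 mm⁴
  hole 4: d = 60 mm → contributes −283 234 mm⁴
Total I = 32 703 051 mm⁴.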